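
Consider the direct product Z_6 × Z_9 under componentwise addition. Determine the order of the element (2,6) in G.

3

The order of (2,6) in Z_6 × Z_9 is lcm(ord(2) in Z_6, ord(6) in Z_9).
ord(2) = 3 and ord(6) = 3, so |⟨(2,6)⟩| = lcm(3, 3) = 3.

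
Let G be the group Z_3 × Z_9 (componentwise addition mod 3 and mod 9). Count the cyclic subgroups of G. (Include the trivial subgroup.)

8

Group the elements of G by the cyclic subgroup they generate; each cyclic subgroup of order d accounts for φ(d) elements.
Cyclic subgroups by order — order 1: 1; order 3: 4; order 9: 3.
Total: 8.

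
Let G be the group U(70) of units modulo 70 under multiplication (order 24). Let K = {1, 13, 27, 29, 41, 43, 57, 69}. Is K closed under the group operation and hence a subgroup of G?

Yes

|K| = 8 divides |G| = 24, consistent with Lagrange.
K contains the identity, every element's inverse is in K, and K is closed under ·: it is a subgroup.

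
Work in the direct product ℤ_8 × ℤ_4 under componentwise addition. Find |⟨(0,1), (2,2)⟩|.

16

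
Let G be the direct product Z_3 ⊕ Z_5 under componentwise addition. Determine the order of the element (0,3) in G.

The order of (0,3) in Z_3 × Z_5 is lcm(ord(0) in Z_3, ord(3) in Z_5).
ord(0) = 1 and ord(3) = 5, so |⟨(0,3)⟩| = lcm(1, 5) = 5.

5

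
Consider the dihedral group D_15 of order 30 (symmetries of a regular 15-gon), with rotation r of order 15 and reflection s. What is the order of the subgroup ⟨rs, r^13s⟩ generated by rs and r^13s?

|⟨rs⟩| = 2 and |⟨r^13s⟩| = 2, so |H| is a multiple of lcm(2, 2) = 2 and divides |G| = 30.
Closing under the operation: H = {e, r^3, r^6, r^9, r^12, rs, r^4s, r^7s, r^10s, r^13s}, so |H| = 10.

10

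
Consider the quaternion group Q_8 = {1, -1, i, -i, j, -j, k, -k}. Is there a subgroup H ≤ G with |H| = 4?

Yes

4 | 8. A subgroup of order 4 is {1, -1, i, -i}.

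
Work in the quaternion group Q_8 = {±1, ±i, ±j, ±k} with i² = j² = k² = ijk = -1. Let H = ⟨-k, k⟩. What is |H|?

4

|⟨-k⟩| = 4 and |⟨k⟩| = 4, so |H| is a multiple of lcm(4, 4) = 4 and divides |G| = 8.
Closing under the operation: H = {1, -1, k, -k}, so |H| = 4.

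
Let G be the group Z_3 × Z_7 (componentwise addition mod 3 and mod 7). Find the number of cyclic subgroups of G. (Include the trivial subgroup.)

4

A cyclic subgroup of order d is generated by each of its φ(d) elements of order d, so the cyclic subgroups of order d number (#elements of order d)/φ(d).
Cyclic subgroups by order — order 1: 1; order 3: 1; order 7: 1; order 21: 1.
Total: 4.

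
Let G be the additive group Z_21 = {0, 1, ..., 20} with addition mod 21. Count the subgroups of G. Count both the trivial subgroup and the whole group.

4

Subgroups of the cyclic group Z_21 correspond bijectively to divisors of 21.
Divisors of 21: 1, 3, 7, 21.
So Z_21 has 4 subgroups.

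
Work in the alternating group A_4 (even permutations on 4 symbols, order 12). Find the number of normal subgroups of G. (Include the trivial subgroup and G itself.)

G has 10 subgroups. Checking conjugation-invariance by order — order 1: 1/1 normal; order 2: 0/3 normal; order 3: 0/4 normal; order 4: 1/1 normal; order 12: 1/1 normal.
Total normal subgroups: 3.

3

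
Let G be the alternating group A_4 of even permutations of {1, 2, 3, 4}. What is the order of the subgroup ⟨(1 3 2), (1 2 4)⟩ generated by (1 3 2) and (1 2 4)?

|⟨(1 3 2)⟩| = 3 and |⟨(1 2 4)⟩| = 3, so |H| is a multiple of lcm(3, 3) = 3 and divides |G| = 12.
Closing {(1 3 2), (1 2 4)} under the group operation gives all of G, so |H| = 12.

12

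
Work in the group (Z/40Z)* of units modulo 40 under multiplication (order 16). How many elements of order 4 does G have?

The elements of order 4 are: 3, 7, 13, 17, 23, 27, 33, 37.
That's 8.

8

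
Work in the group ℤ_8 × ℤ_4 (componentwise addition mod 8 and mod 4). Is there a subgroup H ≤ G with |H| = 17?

No

17 does not divide |G| = 32, so by Lagrange no subgroup of order 17 exists.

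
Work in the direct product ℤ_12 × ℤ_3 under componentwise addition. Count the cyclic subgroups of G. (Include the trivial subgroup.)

Each element a generates a cyclic subgroup ⟨a⟩; distinct elements may generate the same one (a cyclic group of order d has φ(d) generators).
Cyclic subgroups by order — order 1: 1; order 2: 1; order 3: 4; order 4: 1; order 6: 4; order 12: 4.
Total: 15.

15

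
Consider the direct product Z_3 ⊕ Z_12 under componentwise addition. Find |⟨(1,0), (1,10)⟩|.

18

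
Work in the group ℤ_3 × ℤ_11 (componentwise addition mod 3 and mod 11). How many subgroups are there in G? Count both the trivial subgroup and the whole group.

4

|G| = 33, so by Lagrange every subgroup order divides 33. Divisors: 1, 3, 11, 33.
Subgroups by order — order 1: 1; order 3: 1; order 11: 1; order 33: 1.
Total: 1 + 1 + 1 + 1 = 4.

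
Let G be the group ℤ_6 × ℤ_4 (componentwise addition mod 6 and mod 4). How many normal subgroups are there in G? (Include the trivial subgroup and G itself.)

G is abelian, so every subgroup is normal.
G has 16 subgroups in total, hence 16 normal subgroups.

16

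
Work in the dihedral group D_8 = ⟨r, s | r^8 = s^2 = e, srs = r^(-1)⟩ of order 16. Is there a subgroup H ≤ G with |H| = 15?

15 does not divide |G| = 16, so by Lagrange no subgroup of order 15 exists.

No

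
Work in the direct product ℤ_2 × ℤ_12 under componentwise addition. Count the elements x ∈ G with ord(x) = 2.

3

An element (a,b) has order lcm(ord(a), ord(b)); count pairs with lcm equal to 2.
Enumerating gives 3 such elements.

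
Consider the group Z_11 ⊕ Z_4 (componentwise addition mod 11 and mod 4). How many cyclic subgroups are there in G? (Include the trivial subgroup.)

Group the elements of G by the cyclic subgroup they generate; each cyclic subgroup of order d accounts for φ(d) elements.
Cyclic subgroups by order — order 1: 1; order 2: 1; order 4: 1; order 11: 1; order 22: 1; order 44: 1.
Total: 6.

6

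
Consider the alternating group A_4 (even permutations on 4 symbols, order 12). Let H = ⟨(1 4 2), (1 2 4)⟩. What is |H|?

|⟨(1 4 2)⟩| = 3 and |⟨(1 2 4)⟩| = 3, so |H| is a multiple of lcm(3, 3) = 3 and divides |G| = 12.
Closing under the operation: H = {e, (1 2 4), (1 4 2)}, so |H| = 3.

3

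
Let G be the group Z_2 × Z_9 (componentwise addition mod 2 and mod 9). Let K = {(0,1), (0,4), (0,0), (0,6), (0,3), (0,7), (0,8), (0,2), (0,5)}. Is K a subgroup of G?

Yes

|K| = 9 divides |G| = 18, consistent with Lagrange.
K contains the identity, every element's inverse is in K, and K is closed under +: it is a subgroup.
In fact K = ⟨(0,1)⟩.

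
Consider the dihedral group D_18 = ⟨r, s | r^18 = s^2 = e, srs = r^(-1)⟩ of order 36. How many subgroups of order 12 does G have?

|G| = 36 and 12 | 36, so subgroups of order 12 are possible by Lagrange.
The subgroups of order 12 are: {e, r^3, r^6, r^9, r^12, r^15, rs, r^4s, r^7s, r^10s, r^13s, r^16s}; {e, r^3, r^6, r^9, r^12, r^15, r^2s, r^5s, r^8s, r^11s, r^14s, r^17s}; {e, r^3, r^6, r^9, r^12, r^15, s, r^3s, r^6s, r^9s, r^12s, r^15s}.
So G has 3 subgroups of order 12.

3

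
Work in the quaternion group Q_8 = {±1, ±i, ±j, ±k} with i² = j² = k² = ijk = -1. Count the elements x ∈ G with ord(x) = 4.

6

The elements of order 4 are: i, -i, j, -j, k, -k.
That's 6.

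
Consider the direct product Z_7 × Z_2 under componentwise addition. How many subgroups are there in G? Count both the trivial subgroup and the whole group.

|G| = 14, so by Lagrange every subgroup order divides 14. Divisors: 1, 2, 7, 14.
Subgroups by order — order 1: 1; order 2: 1; order 7: 1; order 14: 1.
Total: 1 + 1 + 1 + 1 = 4.

4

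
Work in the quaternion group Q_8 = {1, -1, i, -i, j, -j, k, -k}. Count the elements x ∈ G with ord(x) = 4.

6

The elements of order 4 are: i, -i, j, -j, k, -k.
That's 6.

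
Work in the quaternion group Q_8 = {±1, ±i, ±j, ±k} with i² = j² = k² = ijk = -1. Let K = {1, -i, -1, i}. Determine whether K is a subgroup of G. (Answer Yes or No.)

|K| = 4 divides |G| = 8, consistent with Lagrange.
K contains the identity, every element's inverse is in K, and K is closed under ·: it is a subgroup.
In fact K = ⟨-i⟩.

Yes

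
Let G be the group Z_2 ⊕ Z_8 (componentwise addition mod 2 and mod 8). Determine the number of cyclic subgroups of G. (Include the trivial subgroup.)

A cyclic subgroup of order d is generated by each of its φ(d) elements of order d, so the cyclic subgroups of order d number (#elements of order d)/φ(d).
Cyclic subgroups by order — order 1: 1; order 2: 3; order 4: 2; order 8: 2.
Total: 8.

8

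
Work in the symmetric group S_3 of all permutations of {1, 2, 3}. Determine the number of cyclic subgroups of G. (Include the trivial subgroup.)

5

Each element a generates a cyclic subgroup ⟨a⟩; distinct elements may generate the same one (a cyclic group of order d has φ(d) generators).
Cyclic subgroups by order — order 1: 1; order 2: 3; order 3: 1.
Total: 5.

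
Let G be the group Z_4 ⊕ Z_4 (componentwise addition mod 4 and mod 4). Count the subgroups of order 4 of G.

|G| = 16 and 4 | 16, so subgroups of order 4 are possible by Lagrange.
The subgroups of order 4 are: {(0,0), (0,1), (0,2), (0,3)}; {(0,0), (0,2), (2,0), (2,2)}; {(0,0), (0,2), (2,1), (2,3)}; {(0,0), (1,0), (2,0), (3,0)}; … (7 in all).
So G has 7 subgroups of order 4.

7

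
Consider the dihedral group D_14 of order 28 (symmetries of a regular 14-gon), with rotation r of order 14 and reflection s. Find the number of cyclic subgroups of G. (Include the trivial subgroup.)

Group the elements of G by the cyclic subgroup they generate; each cyclic subgroup of order d accounts for φ(d) elements.
Cyclic subgroups by order — order 1: 1; order 2: 15; order 7: 1; order 14: 1.
Total: 18.

18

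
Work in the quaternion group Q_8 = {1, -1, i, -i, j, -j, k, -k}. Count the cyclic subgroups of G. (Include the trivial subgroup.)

5

Each element a generates a cyclic subgroup ⟨a⟩; distinct elements may generate the same one (a cyclic group of order d has φ(d) generators).
Cyclic subgroups by order — order 1: 1; order 2: 1; order 4: 3.
Total: 5.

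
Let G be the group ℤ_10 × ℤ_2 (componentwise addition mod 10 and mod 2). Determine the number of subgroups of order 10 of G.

|G| = 20 and 10 | 20, so subgroups of order 10 are possible by Lagrange.
The subgroups of order 10 are: {(0,0), (0,1), (2,0), (2,1), (4,0), (4,1), (6,0), (6,1), (8,0), (8,1)}; {(0,0), (1,0), (2,0), (3,0), (4,0), (5,0), (6,0), (7,0), (8,0), (9,0)}; {(0,0), (1,1), (2,0), (3,1), (4,0), (5,1), (6,0), (7,1), (8,0), (9,1)}.
So G has 3 subgroups of order 10.

3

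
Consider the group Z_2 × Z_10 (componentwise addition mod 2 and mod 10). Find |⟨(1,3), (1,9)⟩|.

|⟨(1,3)⟩| = 10 and |⟨(1,9)⟩| = 10, so |H| is a multiple of lcm(10, 10) = 10 and divides |G| = 20.
Closing under the operation: H = {(0,0), (0,2), (0,4), (0,6), (0,8), (1,1), (1,3), (1,5), (1,7), (1,9)}, so |H| = 10.

10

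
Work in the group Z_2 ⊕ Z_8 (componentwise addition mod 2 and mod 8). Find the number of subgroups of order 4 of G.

|G| = 16 and 4 | 16, so subgroups of order 4 are possible by Lagrange.
The subgroups of order 4 are: {(0,0), (0,2), (0,4), (0,6)}; {(0,0), (0,4), (1,0), (1,4)}; {(0,0), (0,4), (1,2), (1,6)}.
So G has 3 subgroups of order 4.

3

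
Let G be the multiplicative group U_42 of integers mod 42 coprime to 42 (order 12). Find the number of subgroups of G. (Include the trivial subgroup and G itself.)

10

|G| = 12, so by Lagrange every subgroup order divides 12. Divisors: 1, 2, 3, 4, 6, 12.
Subgroups by order — order 1: 1; order 2: 3; order 3: 1; order 4: 1; order 6: 3; order 12: 1.
Total: 1 + 3 + 1 + 1 + 3 + 1 = 10.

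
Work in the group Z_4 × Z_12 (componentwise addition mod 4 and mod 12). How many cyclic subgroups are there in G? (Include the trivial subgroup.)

Group the elements of G by the cyclic subgroup they generate; each cyclic subgroup of order d accounts for φ(d) elements.
Cyclic subgroups by order — order 1: 1; order 2: 3; order 3: 1; order 4: 6; order 6: 3; order 12: 6.
Total: 20.

20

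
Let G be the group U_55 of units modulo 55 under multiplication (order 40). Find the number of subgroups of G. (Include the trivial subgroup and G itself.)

|G| = 40, so by Lagrange every subgroup order divides 40. Divisors: 1, 2, 4, 5, 8, 10, 20, 40.
Subgroups by order — order 1: 1; order 2: 3; order 4: 3; order 5: 1; order 8: 1; order 10: 3; order 20: 3; order 40: 1.
Total: 1 + 3 + 3 + 1 + 1 + 3 + 3 + 1 = 16.

16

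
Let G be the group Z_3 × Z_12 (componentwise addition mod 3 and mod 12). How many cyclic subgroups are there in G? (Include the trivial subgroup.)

15

A cyclic subgroup of order d is generated by each of its φ(d) elements of order d, so the cyclic subgroups of order d number (#elements of order d)/φ(d).
Cyclic subgroups by order — order 1: 1; order 2: 1; order 3: 4; order 4: 1; order 6: 4; order 12: 4.
Total: 15.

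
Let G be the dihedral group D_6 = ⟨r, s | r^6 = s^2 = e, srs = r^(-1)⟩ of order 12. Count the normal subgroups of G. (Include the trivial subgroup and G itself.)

G has 16 subgroups. Checking conjugation-invariance by order — order 1: 1/1 normal; order 2: 1/7 normal; order 3: 1/1 normal; order 4: 0/3 normal; order 6: 3/3 normal; order 12: 1/1 normal.
Total normal subgroups: 7.

7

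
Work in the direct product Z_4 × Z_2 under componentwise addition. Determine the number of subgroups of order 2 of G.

3

|G| = 8 and 2 | 8, so subgroups of order 2 are possible by Lagrange.
The subgroups of order 2 are: {(0,0), (0,1)}; {(0,0), (2,0)}; {(0,0), (2,1)}.
So G has 3 subgroups of order 2.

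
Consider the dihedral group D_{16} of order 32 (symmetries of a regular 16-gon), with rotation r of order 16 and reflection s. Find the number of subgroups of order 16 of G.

3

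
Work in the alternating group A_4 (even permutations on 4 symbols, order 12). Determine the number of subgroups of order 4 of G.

|G| = 12 and 4 | 12, so subgroups of order 4 are possible by Lagrange.
The subgroups of order 4 are: {e, (1 2)(3 4), (1 3)(2 4), (1 4)(2 3)}.
So G has 1 subgroup of order 4.

1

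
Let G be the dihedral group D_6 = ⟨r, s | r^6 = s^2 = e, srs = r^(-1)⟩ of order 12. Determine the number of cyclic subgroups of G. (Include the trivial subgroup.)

Group the elements of G by the cyclic subgroup they generate; each cyclic subgroup of order d accounts for φ(d) elements.
Cyclic subgroups by order — order 1: 1; order 2: 7; order 3: 1; order 6: 1.
Total: 10.

10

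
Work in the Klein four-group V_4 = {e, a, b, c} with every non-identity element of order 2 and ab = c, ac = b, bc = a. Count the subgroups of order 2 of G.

|G| = 4 and 2 | 4, so subgroups of order 2 are possible by Lagrange.
The subgroups of order 2 are: {e, a}; {e, b}; {e, c}.
So G has 3 subgroups of order 2.

3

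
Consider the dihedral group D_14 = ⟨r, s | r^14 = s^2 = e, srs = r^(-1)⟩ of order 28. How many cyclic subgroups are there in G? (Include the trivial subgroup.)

A cyclic subgroup of order d is generated by each of its φ(d) elements of order d, so the cyclic subgroups of order d number (#elements of order d)/φ(d).
Cyclic subgroups by order — order 1: 1; order 2: 15; order 7: 1; order 14: 1.
Total: 18.

18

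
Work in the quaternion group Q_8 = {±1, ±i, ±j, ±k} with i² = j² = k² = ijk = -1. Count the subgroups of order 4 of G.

|G| = 8 and 4 | 8, so subgroups of order 4 are possible by Lagrange.
The subgroups of order 4 are: {1, -1, i, -i}; {1, -1, j, -j}; {1, -1, k, -k}.
So G has 3 subgroups of order 4.

3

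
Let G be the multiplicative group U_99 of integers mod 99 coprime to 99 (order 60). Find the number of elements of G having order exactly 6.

The elements of order 6 are: 23, 32, 43, 56, 65, 76.
That's 6.

6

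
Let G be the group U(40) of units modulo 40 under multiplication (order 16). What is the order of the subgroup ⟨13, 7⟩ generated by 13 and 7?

8

|⟨13⟩| = 4 and |⟨7⟩| = 4, so |H| is a multiple of lcm(4, 4) = 4 and divides |G| = 16.
Closing under the operation: H = {1, 7, 9, 11, 13, 19, 23, 37}, so |H| = 8.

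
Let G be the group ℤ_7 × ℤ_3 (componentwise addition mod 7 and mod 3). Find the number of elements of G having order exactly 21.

An element (a,b) has order lcm(ord(a), ord(b)); count pairs with lcm equal to 21.
Enumerating gives 12 such elements.

12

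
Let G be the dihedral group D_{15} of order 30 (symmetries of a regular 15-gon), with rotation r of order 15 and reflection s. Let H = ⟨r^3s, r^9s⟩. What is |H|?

10

|⟨r^3s⟩| = 2 and |⟨r^9s⟩| = 2, so |H| is a multiple of lcm(2, 2) = 2 and divides |G| = 30.
Closing under the operation: H = {e, r^3, r^6, r^9, r^12, s, r^3s, r^6s, r^9s, r^12s}, so |H| = 10.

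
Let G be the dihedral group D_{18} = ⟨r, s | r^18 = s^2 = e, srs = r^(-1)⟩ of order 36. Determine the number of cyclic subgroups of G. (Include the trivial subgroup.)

24

A cyclic subgroup of order d is generated by each of its φ(d) elements of order d, so the cyclic subgroups of order d number (#elements of order d)/φ(d).
Cyclic subgroups by order — order 1: 1; order 2: 19; order 3: 1; order 6: 1; order 9: 1; order 18: 1.
Total: 24.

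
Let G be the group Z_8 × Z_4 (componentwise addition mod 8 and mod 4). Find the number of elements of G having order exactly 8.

16

An element (a,b) has order lcm(ord(a), ord(b)); count pairs with lcm equal to 8.
Enumerating gives 16 such elements.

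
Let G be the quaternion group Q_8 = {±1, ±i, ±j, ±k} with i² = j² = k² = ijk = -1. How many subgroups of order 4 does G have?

|G| = 8 and 4 | 8, so subgroups of order 4 are possible by Lagrange.
The subgroups of order 4 are: {1, -1, i, -i}; {1, -1, j, -j}; {1, -1, k, -k}.
So G has 3 subgroups of order 4.

3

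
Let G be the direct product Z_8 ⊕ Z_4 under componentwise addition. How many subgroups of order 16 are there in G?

3

|G| = 32 and 16 | 32, so subgroups of order 16 are possible by Lagrange.
The subgroups of order 16 are: {(0,0), (0,1), (0,2), (0,3), (2,0), (2,1), (2,2), (2,3), (4,0), (4,1), (4,2), (4,3), (6,0), (6,1), (6,2), (6,3)}; {(0,0), (0,2), (1,0), (1,2), (2,0), (2,2), (3,0), (3,2), (4,0), (4,2), (5,0), (5,2), (6,0), (6,2), (7,0), (7,2)}; {(0,0), (0,2), (1,1), (1,3), (2,0), (2,2), (3,1), (3,3), (4,0), (4,2), (5,1), (5,3), (6,0), (6,2), (7,1), (7,3)}.
So G has 3 subgroups of order 16.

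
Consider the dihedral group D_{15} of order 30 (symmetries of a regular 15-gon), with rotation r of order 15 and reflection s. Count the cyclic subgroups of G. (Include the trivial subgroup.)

Each element a generates a cyclic subgroup ⟨a⟩; distinct elements may generate the same one (a cyclic group of order d has φ(d) generators).
Cyclic subgroups by order — order 1: 1; order 2: 15; order 3: 1; order 5: 1; order 15: 1.
Total: 19.

19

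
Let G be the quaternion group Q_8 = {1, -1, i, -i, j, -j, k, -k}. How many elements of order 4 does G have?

6

The elements of order 4 are: i, -i, j, -j, k, -k.
That's 6.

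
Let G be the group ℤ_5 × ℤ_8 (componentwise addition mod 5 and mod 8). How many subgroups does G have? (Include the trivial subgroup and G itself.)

|G| = 40, so by Lagrange every subgroup order divides 40. Divisors: 1, 2, 4, 5, 8, 10, 20, 40.
Subgroups by order — order 1: 1; order 2: 1; order 4: 1; order 5: 1; order 8: 1; order 10: 1; order 20: 1; order 40: 1.
Total: 1 + 1 + 1 + 1 + 1 + 1 + 1 + 1 = 8.

8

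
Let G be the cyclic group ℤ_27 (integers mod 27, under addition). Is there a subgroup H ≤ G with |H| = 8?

No

8 does not divide |G| = 27, so by Lagrange no subgroup of order 8 exists.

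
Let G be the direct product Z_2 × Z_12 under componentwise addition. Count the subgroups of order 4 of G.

3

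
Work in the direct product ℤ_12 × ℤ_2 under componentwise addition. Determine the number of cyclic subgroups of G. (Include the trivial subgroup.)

12

A cyclic subgroup of order d is generated by each of its φ(d) elements of order d, so the cyclic subgroups of order d number (#elements of order d)/φ(d).
Cyclic subgroups by order — order 1: 1; order 2: 3; order 3: 1; order 4: 2; order 6: 3; order 12: 2.
Total: 12.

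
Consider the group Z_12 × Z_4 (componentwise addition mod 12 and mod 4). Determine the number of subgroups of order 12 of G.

|G| = 48 and 12 | 48, so subgroups of order 12 are possible by Lagrange.
The subgroups of order 12 are: {(0,0), (0,1), (0,2), (0,3), (4,0), (4,1), (4,2), (4,3), (8,0), (8,1), (8,2), (8,3)}; {(0,0), (0,2), (2,0), (2,2), (4,0), (4,2), (6,0), (6,2), (8,0), (8,2), (10,0), (10,2)}; {(0,0), (0,2), (2,1), (2,3), (4,0), (4,2), (6,1), (6,3), (8,0), (8,2), (10,1), (10,3)}; {(0,0), (1,0), (2,0), (3,0), (4,0), (5,0), (6,0), (7,0), (8,0), (9,0), (10,0), (11,0)}; … (7 in all).
So G has 7 subgroups of order 12.

7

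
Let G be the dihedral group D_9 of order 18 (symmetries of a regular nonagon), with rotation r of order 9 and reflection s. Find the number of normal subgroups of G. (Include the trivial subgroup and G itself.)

4

G has 16 subgroups. Checking conjugation-invariance by order — order 1: 1/1 normal; order 2: 0/9 normal; order 3: 1/1 normal; order 6: 0/3 normal; order 9: 1/1 normal; order 18: 1/1 normal.
Total normal subgroups: 4.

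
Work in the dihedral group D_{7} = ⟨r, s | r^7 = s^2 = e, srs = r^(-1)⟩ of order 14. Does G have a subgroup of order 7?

7 | 14. A subgroup of order 7 is {e, r, r^2, r^3, r^4, r^5, r^6}.

Yes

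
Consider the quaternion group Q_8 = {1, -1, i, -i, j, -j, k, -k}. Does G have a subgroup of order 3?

3 does not divide |G| = 8, so by Lagrange no subgroup of order 3 exists.

No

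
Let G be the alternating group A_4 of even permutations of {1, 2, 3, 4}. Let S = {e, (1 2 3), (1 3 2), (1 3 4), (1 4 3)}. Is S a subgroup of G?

|S| = 5 does not divide |G| = 12, so by Lagrange S is not a subgroup.

No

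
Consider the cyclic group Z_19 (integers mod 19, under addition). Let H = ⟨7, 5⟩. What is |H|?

19

|⟨7⟩| = 19 and |⟨5⟩| = 19, so |H| is a multiple of lcm(19, 19) = 19 and divides |G| = 19.
Closing {7, 5} under the group operation gives all of G, so |H| = 19.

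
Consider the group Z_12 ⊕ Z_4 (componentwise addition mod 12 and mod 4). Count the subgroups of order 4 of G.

|G| = 48 and 4 | 48, so subgroups of order 4 are possible by Lagrange.
The subgroups of order 4 are: {(0,0), (0,1), (0,2), (0,3)}; {(0,0), (0,2), (6,0), (6,2)}; {(0,0), (0,2), (6,1), (6,3)}; {(0,0), (3,0), (6,0), (9,0)}; … (7 in all).
So G has 7 subgroups of order 4.

7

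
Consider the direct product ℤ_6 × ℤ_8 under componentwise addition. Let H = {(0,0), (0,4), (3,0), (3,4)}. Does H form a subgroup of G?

Yes

|H| = 4 divides |G| = 48, consistent with Lagrange.
H contains the identity, every element's inverse is in H, and H is closed under +: it is a subgroup.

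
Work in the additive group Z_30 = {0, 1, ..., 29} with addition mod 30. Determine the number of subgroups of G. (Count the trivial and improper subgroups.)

Subgroups of the cyclic group Z_30 correspond bijectively to divisors of 30.
Divisors of 30: 1, 2, 3, 5, 6, 10, 15, 30.
So Z_30 has 8 subgroups.

8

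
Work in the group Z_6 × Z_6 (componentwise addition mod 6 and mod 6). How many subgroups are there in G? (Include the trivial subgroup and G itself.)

|G| = 36, so by Lagrange every subgroup order divides 36. Divisors: 1, 2, 3, 4, 6, 9, 12, 18, 36.
Subgroups by order — order 1: 1; order 2: 3; order 3: 4; order 4: 1; order 6: 12; order 9: 1; order 12: 4; order 18: 3; order 36: 1.
Total: 1 + 3 + 4 + 1 + 12 + 1 + 4 + 3 + 1 = 30.

30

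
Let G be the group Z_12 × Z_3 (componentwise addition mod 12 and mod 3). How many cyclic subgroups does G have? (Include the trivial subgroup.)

Group the elements of G by the cyclic subgroup they generate; each cyclic subgroup of order d accounts for φ(d) elements.
Cyclic subgroups by order — order 1: 1; order 2: 1; order 3: 4; order 4: 1; order 6: 4; order 12: 4.
Total: 15.

15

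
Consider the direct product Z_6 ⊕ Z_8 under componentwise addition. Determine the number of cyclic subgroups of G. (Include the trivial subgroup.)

Group the elements of G by the cyclic subgroup they generate; each cyclic subgroup of order d accounts for φ(d) elements.
Cyclic subgroups by order — order 1: 1; order 2: 3; order 3: 1; order 4: 2; order 6: 3; order 8: 2; order 12: 2; order 24: 2.
Total: 16.

16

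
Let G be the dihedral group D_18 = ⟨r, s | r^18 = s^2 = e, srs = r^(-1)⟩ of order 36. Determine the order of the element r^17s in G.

Computing powers of r^17s: the smallest k with (r^17s)^k = e is k = 2.

2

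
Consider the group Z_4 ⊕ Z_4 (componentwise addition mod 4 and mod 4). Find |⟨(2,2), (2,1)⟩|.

|⟨(2,2)⟩| = 2 and |⟨(2,1)⟩| = 4, so |H| is a multiple of lcm(2, 4) = 4 and divides |G| = 16.
Closing under the operation: H = {(0,0), (0,1), (0,2), (0,3), (2,0), (2,1), (2,2), (2,3)}, so |H| = 8.

8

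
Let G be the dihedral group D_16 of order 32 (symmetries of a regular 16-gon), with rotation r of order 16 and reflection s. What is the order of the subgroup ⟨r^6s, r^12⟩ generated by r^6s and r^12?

8

|⟨r^6s⟩| = 2 and |⟨r^12⟩| = 4, so |H| is a multiple of lcm(2, 4) = 4 and divides |G| = 32.
Closing under the operation: H = {e, r^4, r^8, r^12, r^2s, r^6s, r^10s, r^14s}, so |H| = 8.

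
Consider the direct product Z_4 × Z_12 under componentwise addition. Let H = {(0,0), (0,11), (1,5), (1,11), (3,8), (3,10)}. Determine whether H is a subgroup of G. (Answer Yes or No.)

(3,8) ∈ H but its inverse (1,4) ∉ H, so H is not a subgroup.

No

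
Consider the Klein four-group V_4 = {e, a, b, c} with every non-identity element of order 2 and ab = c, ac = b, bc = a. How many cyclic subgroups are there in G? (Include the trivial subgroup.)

4

A cyclic subgroup of order d is generated by each of its φ(d) elements of order d, so the cyclic subgroups of order d number (#elements of order d)/φ(d).
Cyclic subgroups by order — order 1: 1; order 2: 3.
Total: 4.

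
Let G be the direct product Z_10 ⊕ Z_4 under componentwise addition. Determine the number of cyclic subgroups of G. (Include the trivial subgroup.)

12

Each element a generates a cyclic subgroup ⟨a⟩; distinct elements may generate the same one (a cyclic group of order d has φ(d) generators).
Cyclic subgroups by order — order 1: 1; order 2: 3; order 4: 2; order 5: 1; order 10: 3; order 20: 2.
Total: 12.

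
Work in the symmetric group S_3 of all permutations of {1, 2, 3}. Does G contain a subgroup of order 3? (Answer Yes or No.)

3 | 6. A subgroup of order 3 is {e, (1 2 3), (1 3 2)}.

Yes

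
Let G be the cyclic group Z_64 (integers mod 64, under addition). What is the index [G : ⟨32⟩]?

32

|⟨32⟩| = 2 and |G| = 64.
By Lagrange, [G : H] = |G|/|H| = 64/2 = 32.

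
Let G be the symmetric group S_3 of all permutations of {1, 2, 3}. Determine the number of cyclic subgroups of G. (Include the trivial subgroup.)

5

Each element a generates a cyclic subgroup ⟨a⟩; distinct elements may generate the same one (a cyclic group of order d has φ(d) generators).
Cyclic subgroups by order — order 1: 1; order 2: 3; order 3: 1.
Total: 5.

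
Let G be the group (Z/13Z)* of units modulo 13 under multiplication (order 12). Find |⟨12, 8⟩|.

4

|⟨12⟩| = 2 and |⟨8⟩| = 4, so |H| is a multiple of lcm(2, 4) = 4 and divides |G| = 12.
Closing under the operation: H = {1, 5, 8, 12}, so |H| = 4.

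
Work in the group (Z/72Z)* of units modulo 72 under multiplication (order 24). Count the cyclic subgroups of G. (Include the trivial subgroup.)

A cyclic subgroup of order d is generated by each of its φ(d) elements of order d, so the cyclic subgroups of order d number (#elements of order d)/φ(d).
Cyclic subgroups by order — order 1: 1; order 2: 7; order 3: 1; order 6: 7.
Total: 16.

16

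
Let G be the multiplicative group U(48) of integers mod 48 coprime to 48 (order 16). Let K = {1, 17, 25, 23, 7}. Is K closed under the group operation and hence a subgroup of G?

No

|K| = 5 does not divide |G| = 16, so by Lagrange K is not a subgroup.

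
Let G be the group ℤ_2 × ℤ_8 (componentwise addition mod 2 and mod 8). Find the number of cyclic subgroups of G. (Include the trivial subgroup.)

8

A cyclic subgroup of order d is generated by each of its φ(d) elements of order d, so the cyclic subgroups of order d number (#elements of order d)/φ(d).
Cyclic subgroups by order — order 1: 1; order 2: 3; order 4: 2; order 8: 2.
Total: 8.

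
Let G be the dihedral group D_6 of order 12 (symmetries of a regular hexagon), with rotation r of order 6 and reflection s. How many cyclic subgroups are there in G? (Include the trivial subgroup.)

10

Group the elements of G by the cyclic subgroup they generate; each cyclic subgroup of order d accounts for φ(d) elements.
Cyclic subgroups by order — order 1: 1; order 2: 7; order 3: 1; order 6: 1.
Total: 10.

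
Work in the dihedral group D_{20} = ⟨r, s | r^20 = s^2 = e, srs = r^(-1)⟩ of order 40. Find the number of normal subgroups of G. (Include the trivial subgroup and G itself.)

G has 48 subgroups. Checking conjugation-invariance by order — order 1: 1/1 normal; order 2: 1/21 normal; order 4: 1/11 normal; order 5: 1/1 normal; order 8: 0/5 normal; order 10: 1/5 normal; order 20: 3/3 normal; order 40: 1/1 normal.
Total normal subgroups: 9.

9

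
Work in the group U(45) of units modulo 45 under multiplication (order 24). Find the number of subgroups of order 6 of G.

3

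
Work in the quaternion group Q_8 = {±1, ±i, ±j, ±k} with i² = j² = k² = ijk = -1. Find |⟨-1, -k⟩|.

4

|⟨-1⟩| = 2 and |⟨-k⟩| = 4, so |H| is a multiple of lcm(2, 4) = 4 and divides |G| = 8.
Closing under the operation: H = {1, -1, k, -k}, so |H| = 4.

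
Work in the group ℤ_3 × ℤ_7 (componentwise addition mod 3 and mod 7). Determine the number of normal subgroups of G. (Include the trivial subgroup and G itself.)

4

G is abelian, so every subgroup is normal.
G has 4 subgroups in total, hence 4 normal subgroups.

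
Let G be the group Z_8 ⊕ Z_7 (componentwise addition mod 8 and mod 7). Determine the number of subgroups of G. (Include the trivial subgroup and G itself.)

8

|G| = 56, so by Lagrange every subgroup order divides 56. Divisors: 1, 2, 4, 7, 8, 14, 28, 56.
Subgroups by order — order 1: 1; order 2: 1; order 4: 1; order 7: 1; order 8: 1; order 14: 1; order 28: 1; order 56: 1.
Total: 1 + 1 + 1 + 1 + 1 + 1 + 1 + 1 = 8.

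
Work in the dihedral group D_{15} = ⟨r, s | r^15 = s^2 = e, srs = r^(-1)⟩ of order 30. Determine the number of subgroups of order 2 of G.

|G| = 30 and 2 | 30, so subgroups of order 2 are possible by Lagrange.
The subgroups of order 2 are: {e, r^10s}; {e, r^11s}; {e, r^12s}; {e, r^13s}; … (15 in all).
So G has 15 subgroups of order 2.

15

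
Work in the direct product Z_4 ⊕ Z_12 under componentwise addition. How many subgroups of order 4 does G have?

|G| = 48 and 4 | 48, so subgroups of order 4 are possible by Lagrange.
The subgroups of order 4 are: {(0,0), (0,3), (0,6), (0,9)}; {(0,0), (0,6), (2,0), (2,6)}; {(0,0), (0,6), (2,3), (2,9)}; {(0,0), (1,0), (2,0), (3,0)}; … (7 in all).
So G has 7 subgroups of order 4.

7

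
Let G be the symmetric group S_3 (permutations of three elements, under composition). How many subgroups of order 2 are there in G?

|G| = 6 and 2 | 6, so subgroups of order 2 are possible by Lagrange.
The subgroups of order 2 are: {e, (1 2)}; {e, (1 3)}; {e, (2 3)}.
So G has 3 subgroups of order 2.

3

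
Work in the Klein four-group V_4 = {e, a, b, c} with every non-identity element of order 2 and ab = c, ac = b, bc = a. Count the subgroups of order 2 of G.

|G| = 4 and 2 | 4, so subgroups of order 2 are possible by Lagrange.
The subgroups of order 2 are: {e, a}; {e, b}; {e, c}.
So G has 3 subgroups of order 2.

3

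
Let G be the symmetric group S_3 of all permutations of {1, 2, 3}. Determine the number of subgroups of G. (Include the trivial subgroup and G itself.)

6

|G| = 6, so by Lagrange every subgroup order divides 6. Divisors: 1, 2, 3, 6.
Subgroups by order — order 1: 1; order 2: 3; order 3: 1; order 6: 1.
Total: 1 + 3 + 1 + 1 = 6.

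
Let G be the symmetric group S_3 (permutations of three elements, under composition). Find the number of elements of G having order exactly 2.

The elements of order 2 are: (2 3), (1 2), (1 3).
That's 3.

3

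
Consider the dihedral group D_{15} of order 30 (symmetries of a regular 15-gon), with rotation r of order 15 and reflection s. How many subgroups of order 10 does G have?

|G| = 30 and 10 | 30, so subgroups of order 10 are possible by Lagrange.
The subgroups of order 10 are: {e, r^3, r^6, r^9, r^12, rs, r^4s, r^7s, r^10s, r^13s}; {e, r^3, r^6, r^9, r^12, r^2s, r^5s, r^8s, r^11s, r^14s}; {e, r^3, r^6, r^9, r^12, s, r^3s, r^6s, r^9s, r^12s}.
So G has 3 subgroups of order 10.

3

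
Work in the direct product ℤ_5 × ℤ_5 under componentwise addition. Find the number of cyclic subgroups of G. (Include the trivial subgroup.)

7

Group the elements of G by the cyclic subgroup they generate; each cyclic subgroup of order d accounts for φ(d) elements.
Cyclic subgroups by order — order 1: 1; order 5: 6.
Total: 7.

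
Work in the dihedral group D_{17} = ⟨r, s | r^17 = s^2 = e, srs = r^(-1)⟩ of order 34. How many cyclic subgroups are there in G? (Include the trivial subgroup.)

19

Each element a generates a cyclic subgroup ⟨a⟩; distinct elements may generate the same one (a cyclic group of order d has φ(d) generators).
Cyclic subgroups by order — order 1: 1; order 2: 17; order 17: 1.
Total: 19.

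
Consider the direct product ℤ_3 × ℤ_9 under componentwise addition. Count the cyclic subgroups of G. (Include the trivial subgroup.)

8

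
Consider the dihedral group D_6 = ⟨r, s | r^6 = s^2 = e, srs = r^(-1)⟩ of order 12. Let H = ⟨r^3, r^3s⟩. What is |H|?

4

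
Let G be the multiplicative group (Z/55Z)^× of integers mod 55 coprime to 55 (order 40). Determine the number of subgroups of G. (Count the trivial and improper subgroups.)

16

|G| = 40, so by Lagrange every subgroup order divides 40. Divisors: 1, 2, 4, 5, 8, 10, 20, 40.
Subgroups by order — order 1: 1; order 2: 3; order 4: 3; order 5: 1; order 8: 1; order 10: 3; order 20: 3; order 40: 1.
Total: 1 + 3 + 3 + 1 + 1 + 3 + 3 + 1 = 16.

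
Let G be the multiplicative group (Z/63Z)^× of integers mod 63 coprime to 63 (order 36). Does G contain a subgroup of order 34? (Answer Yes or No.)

No

34 does not divide |G| = 36, so by Lagrange no subgroup of order 34 exists.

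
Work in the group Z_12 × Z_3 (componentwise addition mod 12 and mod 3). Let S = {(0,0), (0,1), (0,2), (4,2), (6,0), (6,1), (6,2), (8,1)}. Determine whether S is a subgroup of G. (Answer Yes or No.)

|S| = 8 does not divide |G| = 36, so by Lagrange S is not a subgroup.

No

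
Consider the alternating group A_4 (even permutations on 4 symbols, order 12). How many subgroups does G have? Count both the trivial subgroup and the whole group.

10

|G| = 12, so by Lagrange every subgroup order divides 12. Divisors: 1, 2, 3, 4, 6, 12.
Subgroups by order — order 1: 1; order 2: 3; order 3: 4; order 4: 1; order 6: 0; order 12: 1.
Total: 1 + 3 + 4 + 1 + 0 + 1 = 10.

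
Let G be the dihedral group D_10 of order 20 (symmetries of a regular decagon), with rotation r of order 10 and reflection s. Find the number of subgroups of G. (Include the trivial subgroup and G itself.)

22

|G| = 20, so by Lagrange every subgroup order divides 20. Divisors: 1, 2, 4, 5, 10, 20.
Subgroups by order — order 1: 1; order 2: 11; order 4: 5; order 5: 1; order 10: 3; order 20: 1.
Total: 1 + 11 + 5 + 1 + 3 + 1 = 22.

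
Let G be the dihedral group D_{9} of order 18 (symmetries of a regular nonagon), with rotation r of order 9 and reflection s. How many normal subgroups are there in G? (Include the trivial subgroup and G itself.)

4

G has 16 subgroups. Checking conjugation-invariance by order — order 1: 1/1 normal; order 2: 0/9 normal; order 3: 1/1 normal; order 6: 0/3 normal; order 9: 1/1 normal; order 18: 1/1 normal.
Total normal subgroups: 4.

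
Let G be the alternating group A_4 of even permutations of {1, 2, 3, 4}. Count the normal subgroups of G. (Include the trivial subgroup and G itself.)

3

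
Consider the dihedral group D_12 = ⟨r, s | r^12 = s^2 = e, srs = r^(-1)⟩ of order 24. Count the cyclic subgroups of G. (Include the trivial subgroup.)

18

Group the elements of G by the cyclic subgroup they generate; each cyclic subgroup of order d accounts for φ(d) elements.
Cyclic subgroups by order — order 1: 1; order 2: 13; order 3: 1; order 4: 1; order 6: 1; order 12: 1.
Total: 18.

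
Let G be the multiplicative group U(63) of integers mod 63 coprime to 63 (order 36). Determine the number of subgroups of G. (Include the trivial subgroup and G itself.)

|G| = 36, so by Lagrange every subgroup order divides 36. Divisors: 1, 2, 3, 4, 6, 9, 12, 18, 36.
Subgroups by order — order 1: 1; order 2: 3; order 3: 4; order 4: 1; order 6: 12; order 9: 1; order 12: 4; order 18: 3; order 36: 1.
Total: 1 + 3 + 4 + 1 + 12 + 1 + 4 + 3 + 1 = 30.

30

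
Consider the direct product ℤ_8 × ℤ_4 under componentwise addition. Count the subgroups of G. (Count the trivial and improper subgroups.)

22

|G| = 32, so by Lagrange every subgroup order divides 32. Divisors: 1, 2, 4, 8, 16, 32.
Subgroups by order — order 1: 1; order 2: 3; order 4: 7; order 8: 7; order 16: 3; order 32: 1.
Total: 1 + 3 + 7 + 7 + 3 + 1 = 22.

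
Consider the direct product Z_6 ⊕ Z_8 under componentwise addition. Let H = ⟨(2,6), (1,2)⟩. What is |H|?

24

|⟨(2,6)⟩| = 12 and |⟨(1,2)⟩| = 12, so |H| is a multiple of lcm(12, 12) = 12 and divides |G| = 48.
Closing under the operation: H = {(0,0), (0,2), (0,4), (0,6), (1,0), (1,2), (1,4), (1,6), (2,0), (2,2), (2,4), (2,6), (3,0), (3,2), (3,4), (3,6), (4,0), (4,2), (4,4), (4,6), (5,0), (5,2), (5,4), (5,6)}, so |H| = 24.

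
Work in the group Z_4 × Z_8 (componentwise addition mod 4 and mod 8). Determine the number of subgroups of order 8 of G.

|G| = 32 and 8 | 32, so subgroups of order 8 are possible by Lagrange.
The subgroups of order 8 are: {(0,0), (0,1), (0,2), (0,3), (0,4), (0,5), (0,6), (0,7)}; {(0,0), (0,2), (0,4), (0,6), (2,0), (2,2), (2,4), (2,6)}; {(0,0), (0,2), (0,4), (0,6), (2,1), (2,3), (2,5), (2,7)}; {(0,0), (0,4), (1,0), (1,4), (2,0), (2,4), (3,0), (3,4)}; … (7 in all).
So G has 7 subgroups of order 8.

7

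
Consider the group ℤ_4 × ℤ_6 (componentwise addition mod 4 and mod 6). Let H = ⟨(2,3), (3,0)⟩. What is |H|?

|⟨(2,3)⟩| = 2 and |⟨(3,0)⟩| = 4, so |H| is a multiple of lcm(2, 4) = 4 and divides |G| = 24.
Closing under the operation: H = {(0,0), (0,3), (1,0), (1,3), (2,0), (2,3), (3,0), (3,3)}, so |H| = 8.

8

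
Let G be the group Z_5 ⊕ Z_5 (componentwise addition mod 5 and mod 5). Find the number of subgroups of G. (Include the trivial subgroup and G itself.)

|G| = 25, so by Lagrange every subgroup order divides 25. Divisors: 1, 5, 25.
Subgroups by order — order 1: 1; order 5: 6; order 25: 1.
Total: 1 + 6 + 1 = 8.

8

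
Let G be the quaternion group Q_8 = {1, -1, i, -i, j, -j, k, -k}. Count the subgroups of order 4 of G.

3

|G| = 8 and 4 | 8, so subgroups of order 4 are possible by Lagrange.
The subgroups of order 4 are: {1, -1, i, -i}; {1, -1, j, -j}; {1, -1, k, -k}.
So G has 3 subgroups of order 4.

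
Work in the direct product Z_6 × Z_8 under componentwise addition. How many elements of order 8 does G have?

8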